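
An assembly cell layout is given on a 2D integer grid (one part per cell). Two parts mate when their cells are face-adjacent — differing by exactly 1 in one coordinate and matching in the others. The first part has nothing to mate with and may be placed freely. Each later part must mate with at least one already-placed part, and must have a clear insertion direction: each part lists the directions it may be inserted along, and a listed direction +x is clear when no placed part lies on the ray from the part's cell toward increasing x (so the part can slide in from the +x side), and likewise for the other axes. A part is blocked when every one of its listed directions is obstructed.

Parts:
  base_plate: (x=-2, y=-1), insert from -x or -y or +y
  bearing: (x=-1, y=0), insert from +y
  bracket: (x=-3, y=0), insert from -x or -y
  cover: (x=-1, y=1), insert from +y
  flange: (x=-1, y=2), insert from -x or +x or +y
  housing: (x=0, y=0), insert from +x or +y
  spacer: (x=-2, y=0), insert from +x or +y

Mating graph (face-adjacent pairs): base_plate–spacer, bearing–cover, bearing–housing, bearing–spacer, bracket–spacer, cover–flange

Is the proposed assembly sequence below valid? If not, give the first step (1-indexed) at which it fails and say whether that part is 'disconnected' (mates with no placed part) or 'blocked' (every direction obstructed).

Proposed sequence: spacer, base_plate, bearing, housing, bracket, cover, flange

Valid

1. spacer@(-2, 0) [+x clear] — {spacer}
2. base_plate@(-2, -1) [-x clear] — {base_plate, spacer}
3. bearing@(-1, 0) [+y clear] — {base_plate, bearing, spacer}
4. housing@(0, 0) [+x clear] — {base_plate, bearing, housing, spacer}
5. bracket@(-3, 0) [-x clear] — {base_plate, bearing, bracket, housing, spacer}
6. cover@(-1, 1) [+y clear] — {base_plate, bearing, bracket, cover, housing, spacer}
7. flange@(-1, 2) [-x clear] — {base_plate, bearing, bracket, cover, flange, housing, spacer}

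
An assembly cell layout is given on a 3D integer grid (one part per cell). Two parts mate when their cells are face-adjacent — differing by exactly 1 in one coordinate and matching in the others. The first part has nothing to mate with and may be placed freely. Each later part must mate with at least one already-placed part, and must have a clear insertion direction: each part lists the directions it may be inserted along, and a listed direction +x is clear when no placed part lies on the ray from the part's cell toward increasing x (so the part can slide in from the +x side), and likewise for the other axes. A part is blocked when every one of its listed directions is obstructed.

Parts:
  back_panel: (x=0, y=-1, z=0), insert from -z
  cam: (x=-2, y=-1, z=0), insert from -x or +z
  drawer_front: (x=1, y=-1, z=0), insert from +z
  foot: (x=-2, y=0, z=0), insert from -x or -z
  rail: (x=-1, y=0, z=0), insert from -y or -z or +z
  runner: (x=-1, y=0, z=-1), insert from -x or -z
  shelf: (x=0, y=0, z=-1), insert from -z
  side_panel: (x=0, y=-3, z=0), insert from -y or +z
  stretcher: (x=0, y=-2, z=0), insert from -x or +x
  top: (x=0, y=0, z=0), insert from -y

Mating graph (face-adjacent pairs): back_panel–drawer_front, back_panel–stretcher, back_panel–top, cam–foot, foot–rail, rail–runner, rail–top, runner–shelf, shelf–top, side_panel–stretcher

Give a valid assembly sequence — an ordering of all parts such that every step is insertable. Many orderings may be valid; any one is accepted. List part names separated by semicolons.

foot; rail; top; back_panel; stretcher; side_panel; drawer_front; shelf; cam; runner

1. foot@(-2, 0, 0) [-x clear] — {foot}
2. rail@(-1, 0, 0) [-y clear] — {foot, rail}
3. top@(0, 0, 0) [-y clear] — {foot, rail, top}
4. back_panel@(0, -1, 0) [-z clear] — {back_panel, foot, rail, top}
5. stretcher@(0, -2, 0) [-x clear] — {back_panel, foot, rail, stretcher, top}
6. side_panel@(0, -3, 0) [-y clear] — {back_panel, foot, rail, side_panel, stretcher, top}
7. drawer_front@(1, -1, 0) [+z clear] — {back_panel, drawer_front, foot, rail, side_panel, stretcher, top}
8. shelf@(0, 0, -1) [-z clear] — {back_panel, drawer_front, foot, rail, shelf, side_panel, stretcher, top}
9. cam@(-2, -1, 0) [-x clear] — {back_panel, cam, drawer_front, foot, rail, shelf, side_panel, stretcher, top}
10. runner@(-1, 0, -1) [-x clear] — {back_panel, cam, drawer_front, foot, rail, runner, shelf, side_panel, stretcher, top}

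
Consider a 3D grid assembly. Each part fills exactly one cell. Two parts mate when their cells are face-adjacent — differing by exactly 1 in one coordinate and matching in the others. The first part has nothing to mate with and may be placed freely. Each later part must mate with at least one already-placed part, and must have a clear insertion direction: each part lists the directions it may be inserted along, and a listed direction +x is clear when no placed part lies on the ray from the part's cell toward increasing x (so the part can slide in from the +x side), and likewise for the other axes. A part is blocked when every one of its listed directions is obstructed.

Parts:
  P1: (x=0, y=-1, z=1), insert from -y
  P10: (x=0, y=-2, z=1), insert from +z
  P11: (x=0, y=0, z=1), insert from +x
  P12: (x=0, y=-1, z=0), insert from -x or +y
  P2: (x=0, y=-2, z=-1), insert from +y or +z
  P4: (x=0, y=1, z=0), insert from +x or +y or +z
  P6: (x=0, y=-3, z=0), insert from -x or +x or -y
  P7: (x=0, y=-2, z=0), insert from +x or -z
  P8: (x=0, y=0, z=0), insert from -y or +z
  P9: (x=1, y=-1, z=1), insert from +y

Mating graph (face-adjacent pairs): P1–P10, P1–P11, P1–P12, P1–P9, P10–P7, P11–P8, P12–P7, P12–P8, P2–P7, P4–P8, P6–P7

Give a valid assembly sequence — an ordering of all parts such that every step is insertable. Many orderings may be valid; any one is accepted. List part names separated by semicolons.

1. P8@(0, 0, 0) [-y clear] — {P8}
2. P12@(0, -1, 0) [-x clear] — {P12, P8}
3. P7@(0, -2, 0) [+x clear] — {P12, P7, P8}
4. P1@(0, -1, 1) [-y clear] — {P1, P12, P7, P8}
5. P10@(0, -2, 1) [+z clear] — {P1, P10, P12, P7, P8}
6. P4@(0, 1, 0) [+x clear] — {P1, P10, P12, P4, P7, P8}
7. P11@(0, 0, 1) [+x clear] — {P1, P10, P11, P12, P4, P7, P8}
8. P2@(0, -2, -1) [+y clear] — {P1, P10, P11, P12, P2, P4, P7, P8}
9. P6@(0, -3, 0) [-x clear] — {P1, P10, P11, P12, P2, P4, P6, P7, P8}
10. P9@(1, -1, 1) [+y clear] — {P1, P10, P11, P12, P2, P4, P6, P7, P8, P9}

P8; P12; P7; P1; P10; P4; P11; P2; P6; P9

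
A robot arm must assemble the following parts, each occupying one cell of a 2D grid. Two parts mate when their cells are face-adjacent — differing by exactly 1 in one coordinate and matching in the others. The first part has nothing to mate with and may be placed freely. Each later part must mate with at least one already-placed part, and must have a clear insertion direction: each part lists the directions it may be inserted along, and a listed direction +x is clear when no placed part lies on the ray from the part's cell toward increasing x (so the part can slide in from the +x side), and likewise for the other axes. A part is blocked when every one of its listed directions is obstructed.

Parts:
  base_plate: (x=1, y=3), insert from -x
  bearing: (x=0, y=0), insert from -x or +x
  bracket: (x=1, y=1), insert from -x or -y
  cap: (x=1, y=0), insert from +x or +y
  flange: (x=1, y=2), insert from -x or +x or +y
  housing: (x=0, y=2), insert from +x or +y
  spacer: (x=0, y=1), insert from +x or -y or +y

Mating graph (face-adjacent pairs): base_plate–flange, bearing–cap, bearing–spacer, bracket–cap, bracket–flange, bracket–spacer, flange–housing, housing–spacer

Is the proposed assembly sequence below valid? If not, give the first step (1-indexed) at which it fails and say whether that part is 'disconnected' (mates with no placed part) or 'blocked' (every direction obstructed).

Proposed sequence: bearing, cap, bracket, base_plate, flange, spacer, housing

Invalid at step 4 (disconnected)

1. bearing@(0, 0) [-x clear] — {bearing}
2. cap@(1, 0) [+x clear] — {bearing, cap}
3. bracket@(1, 1) [-x clear] — {bearing, bracket, cap}
4. base_plate@(1, 3) — no placed neighbour ⇒ disconnected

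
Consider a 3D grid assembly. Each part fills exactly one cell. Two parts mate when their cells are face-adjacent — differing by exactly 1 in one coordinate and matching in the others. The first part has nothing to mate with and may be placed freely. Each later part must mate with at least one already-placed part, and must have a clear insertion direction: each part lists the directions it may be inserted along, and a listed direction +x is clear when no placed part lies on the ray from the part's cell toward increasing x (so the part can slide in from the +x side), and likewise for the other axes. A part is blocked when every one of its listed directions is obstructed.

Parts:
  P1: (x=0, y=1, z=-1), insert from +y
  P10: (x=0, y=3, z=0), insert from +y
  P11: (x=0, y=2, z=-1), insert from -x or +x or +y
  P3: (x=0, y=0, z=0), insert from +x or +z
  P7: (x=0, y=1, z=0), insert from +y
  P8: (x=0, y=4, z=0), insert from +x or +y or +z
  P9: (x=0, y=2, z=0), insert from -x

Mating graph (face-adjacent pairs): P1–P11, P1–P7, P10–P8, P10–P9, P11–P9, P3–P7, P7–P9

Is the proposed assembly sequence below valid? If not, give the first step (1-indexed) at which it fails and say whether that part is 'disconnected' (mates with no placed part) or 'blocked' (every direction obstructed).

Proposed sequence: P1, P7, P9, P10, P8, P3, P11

1. P1@(0, 1, -1) [+y clear] — {P1}
2. P7@(0, 1, 0) [+y clear] — {P1, P7}
3. P9@(0, 2, 0) [-x clear] — {P1, P7, P9}
4. P10@(0, 3, 0) [+y clear] — {P1, P10, P7, P9}
5. P8@(0, 4, 0) [+x clear] — {P1, P10, P7, P8, P9}
6. P3@(0, 0, 0) [+x clear] — {P1, P10, P3, P7, P8, P9}
7. P11@(0, 2, -1) [-x clear] — {P1, P10, P11, P3, P7, P8, P9}

Valid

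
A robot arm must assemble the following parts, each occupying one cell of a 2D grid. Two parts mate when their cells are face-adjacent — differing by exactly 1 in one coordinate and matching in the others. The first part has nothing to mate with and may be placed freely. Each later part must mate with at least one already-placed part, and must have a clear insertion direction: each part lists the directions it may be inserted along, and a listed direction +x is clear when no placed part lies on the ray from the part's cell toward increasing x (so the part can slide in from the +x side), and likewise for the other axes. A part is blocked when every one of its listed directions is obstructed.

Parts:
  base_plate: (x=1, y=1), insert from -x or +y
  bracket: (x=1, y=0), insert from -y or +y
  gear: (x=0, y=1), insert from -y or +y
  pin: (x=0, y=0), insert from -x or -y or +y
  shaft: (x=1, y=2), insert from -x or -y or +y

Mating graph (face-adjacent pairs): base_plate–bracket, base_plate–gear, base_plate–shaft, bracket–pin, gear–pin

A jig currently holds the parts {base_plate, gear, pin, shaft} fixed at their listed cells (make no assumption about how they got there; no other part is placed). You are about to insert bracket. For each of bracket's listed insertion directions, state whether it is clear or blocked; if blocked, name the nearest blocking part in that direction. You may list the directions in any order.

+y: blocked by base_plate; -y: clear

-y: ray from bracket(1, 0) has no placed part ⇒ clear
+y: nearest on ray is base_plate@(1, 1) ⇒ blocked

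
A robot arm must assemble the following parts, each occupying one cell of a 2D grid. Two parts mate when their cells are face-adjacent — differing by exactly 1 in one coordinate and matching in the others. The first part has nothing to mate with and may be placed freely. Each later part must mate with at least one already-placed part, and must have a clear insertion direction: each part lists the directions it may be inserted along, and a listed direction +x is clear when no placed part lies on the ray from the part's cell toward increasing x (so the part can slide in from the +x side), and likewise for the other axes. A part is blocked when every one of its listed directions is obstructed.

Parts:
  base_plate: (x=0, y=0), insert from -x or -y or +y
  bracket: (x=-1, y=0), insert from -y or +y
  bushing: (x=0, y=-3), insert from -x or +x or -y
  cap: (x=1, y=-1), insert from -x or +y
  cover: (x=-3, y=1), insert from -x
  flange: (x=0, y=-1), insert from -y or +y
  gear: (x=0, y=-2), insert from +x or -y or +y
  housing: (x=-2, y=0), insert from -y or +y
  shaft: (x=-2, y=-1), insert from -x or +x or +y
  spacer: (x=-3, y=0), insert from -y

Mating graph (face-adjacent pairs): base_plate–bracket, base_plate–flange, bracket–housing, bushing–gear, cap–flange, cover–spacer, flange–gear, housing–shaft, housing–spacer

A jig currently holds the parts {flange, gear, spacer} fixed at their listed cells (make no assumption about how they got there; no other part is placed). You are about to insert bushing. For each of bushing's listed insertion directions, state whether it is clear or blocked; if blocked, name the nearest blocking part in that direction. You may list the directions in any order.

+x: clear; -x: clear; -y: clear

-x: ray from bushing(0, -3) has no placed part ⇒ clear
+x: ray from bushing(0, -3) has no placed part ⇒ clear
-y: ray from bushing(0, -3) has no placed part ⇒ clear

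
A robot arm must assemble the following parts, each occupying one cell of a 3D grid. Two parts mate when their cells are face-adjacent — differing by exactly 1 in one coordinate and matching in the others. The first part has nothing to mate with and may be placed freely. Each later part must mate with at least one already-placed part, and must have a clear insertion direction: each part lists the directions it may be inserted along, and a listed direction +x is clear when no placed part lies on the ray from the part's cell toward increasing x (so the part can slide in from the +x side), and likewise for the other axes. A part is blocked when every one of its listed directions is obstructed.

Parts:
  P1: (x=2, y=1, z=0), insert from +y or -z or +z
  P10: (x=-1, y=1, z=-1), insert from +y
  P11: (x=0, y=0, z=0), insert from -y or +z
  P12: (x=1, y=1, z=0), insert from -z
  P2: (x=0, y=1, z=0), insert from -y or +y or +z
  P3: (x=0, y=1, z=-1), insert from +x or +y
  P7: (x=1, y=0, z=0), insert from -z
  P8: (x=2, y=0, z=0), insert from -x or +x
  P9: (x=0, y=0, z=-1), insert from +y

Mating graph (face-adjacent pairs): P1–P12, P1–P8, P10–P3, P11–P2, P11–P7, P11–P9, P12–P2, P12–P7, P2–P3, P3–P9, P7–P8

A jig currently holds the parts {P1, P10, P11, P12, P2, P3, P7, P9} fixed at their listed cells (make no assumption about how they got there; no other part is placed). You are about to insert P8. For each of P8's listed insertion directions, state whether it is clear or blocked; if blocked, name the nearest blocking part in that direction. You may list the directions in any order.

-x: nearest on ray is P7@(1, 0, 0) ⇒ blocked
+x: ray from P8(2, 0, 0) has no placed part ⇒ clear

+x: clear; -x: blocked by P7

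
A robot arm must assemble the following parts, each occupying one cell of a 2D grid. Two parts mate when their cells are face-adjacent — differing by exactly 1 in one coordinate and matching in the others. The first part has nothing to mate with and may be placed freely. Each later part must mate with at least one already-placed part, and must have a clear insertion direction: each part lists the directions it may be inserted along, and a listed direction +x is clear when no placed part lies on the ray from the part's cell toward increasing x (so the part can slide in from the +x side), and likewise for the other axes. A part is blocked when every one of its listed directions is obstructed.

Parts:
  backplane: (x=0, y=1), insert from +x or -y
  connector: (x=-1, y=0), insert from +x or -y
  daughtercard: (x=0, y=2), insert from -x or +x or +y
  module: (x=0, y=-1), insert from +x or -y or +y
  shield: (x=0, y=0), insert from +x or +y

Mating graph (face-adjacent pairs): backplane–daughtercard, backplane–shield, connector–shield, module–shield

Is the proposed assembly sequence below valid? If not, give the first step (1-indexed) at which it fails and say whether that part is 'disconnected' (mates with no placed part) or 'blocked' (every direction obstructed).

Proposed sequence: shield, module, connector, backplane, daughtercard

Valid

1. shield@(0, 0) [+x clear] — {shield}
2. module@(0, -1) [+x clear] — {module, shield}
3. connector@(-1, 0) [-y clear] — {connector, module, shield}
4. backplane@(0, 1) [+x clear] — {backplane, connector, module, shield}
5. daughtercard@(0, 2) [-x clear] — {backplane, connector, daughtercard, module, shield}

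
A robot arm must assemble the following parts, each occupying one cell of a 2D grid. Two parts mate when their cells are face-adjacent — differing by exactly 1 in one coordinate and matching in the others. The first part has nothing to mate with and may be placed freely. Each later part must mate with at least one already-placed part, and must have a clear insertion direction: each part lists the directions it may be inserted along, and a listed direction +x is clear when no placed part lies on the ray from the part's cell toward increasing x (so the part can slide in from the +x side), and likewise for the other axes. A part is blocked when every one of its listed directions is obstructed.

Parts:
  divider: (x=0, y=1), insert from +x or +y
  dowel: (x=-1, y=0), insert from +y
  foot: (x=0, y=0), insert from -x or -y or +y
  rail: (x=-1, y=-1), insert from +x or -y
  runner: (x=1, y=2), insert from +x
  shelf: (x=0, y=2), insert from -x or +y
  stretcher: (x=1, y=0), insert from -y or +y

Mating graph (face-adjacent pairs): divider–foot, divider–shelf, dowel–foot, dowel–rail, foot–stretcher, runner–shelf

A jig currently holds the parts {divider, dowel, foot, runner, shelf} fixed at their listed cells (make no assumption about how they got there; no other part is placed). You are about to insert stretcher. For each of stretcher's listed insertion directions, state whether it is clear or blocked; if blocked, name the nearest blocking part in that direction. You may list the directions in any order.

+y: blocked by runner; -y: clear

-y: ray from stretcher(1, 0) has no placed part ⇒ clear
+y: nearest on ray is runner@(1, 2) ⇒ blocked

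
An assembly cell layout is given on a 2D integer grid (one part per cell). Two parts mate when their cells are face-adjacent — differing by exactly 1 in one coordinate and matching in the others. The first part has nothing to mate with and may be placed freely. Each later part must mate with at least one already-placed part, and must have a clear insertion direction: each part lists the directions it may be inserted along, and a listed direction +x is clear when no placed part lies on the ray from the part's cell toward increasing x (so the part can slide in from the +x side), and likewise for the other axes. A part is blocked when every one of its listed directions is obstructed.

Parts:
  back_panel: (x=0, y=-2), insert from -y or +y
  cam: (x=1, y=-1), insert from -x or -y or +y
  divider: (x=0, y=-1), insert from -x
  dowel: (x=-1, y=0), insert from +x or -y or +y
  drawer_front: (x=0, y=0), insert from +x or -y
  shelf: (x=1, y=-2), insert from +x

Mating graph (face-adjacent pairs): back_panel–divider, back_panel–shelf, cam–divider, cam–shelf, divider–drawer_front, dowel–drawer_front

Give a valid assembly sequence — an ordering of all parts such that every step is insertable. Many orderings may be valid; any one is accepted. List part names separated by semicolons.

1. shelf@(1, -2) [+x clear] — {shelf}
2. back_panel@(0, -2) [-y clear] — {back_panel, shelf}
3. cam@(1, -1) [-x clear] — {back_panel, cam, shelf}
4. divider@(0, -1) [-x clear] — {back_panel, cam, divider, shelf}
5. drawer_front@(0, 0) [+x clear] — {back_panel, cam, divider, drawer_front, shelf}
6. dowel@(-1, 0) [-y clear] — {back_panel, cam, divider, dowel, drawer_front, shelf}

shelf; back_panel; cam; divider; drawer_front; dowel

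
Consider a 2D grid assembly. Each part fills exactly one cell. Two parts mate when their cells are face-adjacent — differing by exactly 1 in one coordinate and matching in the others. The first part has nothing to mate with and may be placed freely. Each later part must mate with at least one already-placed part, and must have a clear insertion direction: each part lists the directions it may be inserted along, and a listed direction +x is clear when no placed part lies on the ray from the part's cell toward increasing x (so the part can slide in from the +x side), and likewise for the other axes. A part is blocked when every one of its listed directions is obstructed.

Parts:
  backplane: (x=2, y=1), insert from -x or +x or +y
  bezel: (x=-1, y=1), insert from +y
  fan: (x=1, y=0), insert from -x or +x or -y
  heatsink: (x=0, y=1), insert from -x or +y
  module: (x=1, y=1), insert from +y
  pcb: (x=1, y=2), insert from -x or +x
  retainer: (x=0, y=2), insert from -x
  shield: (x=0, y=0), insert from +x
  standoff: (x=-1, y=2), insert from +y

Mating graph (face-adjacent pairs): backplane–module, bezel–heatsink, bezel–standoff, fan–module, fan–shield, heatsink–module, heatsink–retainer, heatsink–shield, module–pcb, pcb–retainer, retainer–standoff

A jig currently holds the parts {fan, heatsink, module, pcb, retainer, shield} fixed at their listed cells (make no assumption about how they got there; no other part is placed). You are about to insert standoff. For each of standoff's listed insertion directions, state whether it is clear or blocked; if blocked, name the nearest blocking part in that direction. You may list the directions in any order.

+y: ray from standoff(-1, 2) has no placed part ⇒ clear

+y: clear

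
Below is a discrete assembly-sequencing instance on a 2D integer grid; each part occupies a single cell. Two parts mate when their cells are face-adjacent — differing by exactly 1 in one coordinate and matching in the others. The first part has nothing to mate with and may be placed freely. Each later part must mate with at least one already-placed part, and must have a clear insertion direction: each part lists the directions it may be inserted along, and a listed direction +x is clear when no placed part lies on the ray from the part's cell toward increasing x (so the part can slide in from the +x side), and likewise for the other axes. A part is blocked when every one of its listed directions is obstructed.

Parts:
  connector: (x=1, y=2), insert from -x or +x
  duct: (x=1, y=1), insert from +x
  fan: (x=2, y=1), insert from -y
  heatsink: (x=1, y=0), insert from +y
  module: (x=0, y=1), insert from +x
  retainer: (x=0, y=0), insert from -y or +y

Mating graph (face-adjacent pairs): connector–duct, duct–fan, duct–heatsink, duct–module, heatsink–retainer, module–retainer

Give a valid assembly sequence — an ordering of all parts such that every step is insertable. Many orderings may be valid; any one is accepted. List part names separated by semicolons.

retainer; module; heatsink; duct; fan; connector

1. retainer@(0, 0) [-y clear] — {retainer}
2. module@(0, 1) [+x clear] — {module, retainer}
3. heatsink@(1, 0) [+y clear] — {heatsink, module, retainer}
4. duct@(1, 1) [+x clear] — {duct, heatsink, module, retainer}
5. fan@(2, 1) [-y clear] — {duct, fan, heatsink, module, retainer}
6. connector@(1, 2) [-x clear] — {connector, duct, fan, heatsink, module, retainer}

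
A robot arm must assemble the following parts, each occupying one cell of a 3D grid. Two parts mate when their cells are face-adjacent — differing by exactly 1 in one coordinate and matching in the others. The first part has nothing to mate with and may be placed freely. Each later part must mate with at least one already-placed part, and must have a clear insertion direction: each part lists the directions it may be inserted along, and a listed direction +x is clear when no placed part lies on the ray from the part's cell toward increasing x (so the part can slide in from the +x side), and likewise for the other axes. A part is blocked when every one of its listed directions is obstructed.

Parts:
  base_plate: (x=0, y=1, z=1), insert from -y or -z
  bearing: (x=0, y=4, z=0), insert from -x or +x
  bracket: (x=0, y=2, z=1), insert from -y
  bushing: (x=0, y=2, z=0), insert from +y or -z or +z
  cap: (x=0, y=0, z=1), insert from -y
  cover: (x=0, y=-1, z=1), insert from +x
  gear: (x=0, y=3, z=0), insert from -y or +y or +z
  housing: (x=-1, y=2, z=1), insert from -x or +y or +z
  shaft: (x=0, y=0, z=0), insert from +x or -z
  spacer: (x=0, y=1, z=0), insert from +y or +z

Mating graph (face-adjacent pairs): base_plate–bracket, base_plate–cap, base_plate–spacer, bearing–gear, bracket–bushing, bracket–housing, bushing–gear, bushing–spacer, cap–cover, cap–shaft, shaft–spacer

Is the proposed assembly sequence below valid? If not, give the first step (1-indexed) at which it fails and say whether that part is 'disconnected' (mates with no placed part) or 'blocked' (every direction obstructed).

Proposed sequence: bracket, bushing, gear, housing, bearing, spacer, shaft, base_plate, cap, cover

1. bracket@(0, 2, 1) [-y clear] — {bracket}
2. bushing@(0, 2, 0) [+y clear] — {bracket, bushing}
3. gear@(0, 3, 0) [+y clear] — {bracket, bushing, gear}
4. housing@(-1, 2, 1) [-x clear] — {bracket, bushing, gear, housing}
5. bearing@(0, 4, 0) [-x clear] — {bearing, bracket, bushing, gear, housing}
6. spacer@(0, 1, 0) [+z clear] — {bearing, bracket, bushing, gear, housing, spacer}
7. shaft@(0, 0, 0) [+x clear] — {bearing, bracket, bushing, gear, housing, shaft, spacer}
8. base_plate@(0, 1, 1) [-y clear] — {base_plate, bearing, bracket, bushing, gear, housing, shaft, spacer}
9. cap@(0, 0, 1) [-y clear] — {base_plate, bearing, bracket, bushing, cap, gear, housing, shaft, spacer}
10. cover@(0, -1, 1) [+x clear] — {base_plate, bearing, bracket, bushing, cap, cover, gear, housing, shaft, spacer}

Valid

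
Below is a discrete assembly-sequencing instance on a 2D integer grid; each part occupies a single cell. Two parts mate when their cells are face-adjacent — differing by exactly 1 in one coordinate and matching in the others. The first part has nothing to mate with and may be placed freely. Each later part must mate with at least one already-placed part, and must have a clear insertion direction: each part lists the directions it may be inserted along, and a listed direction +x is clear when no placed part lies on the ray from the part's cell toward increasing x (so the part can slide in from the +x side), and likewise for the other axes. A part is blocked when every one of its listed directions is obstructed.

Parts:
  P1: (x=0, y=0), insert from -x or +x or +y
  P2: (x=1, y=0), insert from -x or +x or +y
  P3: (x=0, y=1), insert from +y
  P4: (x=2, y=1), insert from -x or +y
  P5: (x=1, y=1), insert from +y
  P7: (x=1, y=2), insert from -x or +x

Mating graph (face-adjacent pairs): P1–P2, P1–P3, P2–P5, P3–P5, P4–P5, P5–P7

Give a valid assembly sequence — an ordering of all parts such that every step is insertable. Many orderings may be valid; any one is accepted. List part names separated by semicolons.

P1; P2; P3; P5; P7; P4

1. P1@(0, 0) [-x clear] — {P1}
2. P2@(1, 0) [+x clear] — {P1, P2}
3. P3@(0, 1) [+y clear] — {P1, P2, P3}
4. P5@(1, 1) [+y clear] — {P1, P2, P3, P5}
5. P7@(1, 2) [-x clear] — {P1, P2, P3, P5, P7}
6. P4@(2, 1) [+y clear] — {P1, P2, P3, P4, P5, P7}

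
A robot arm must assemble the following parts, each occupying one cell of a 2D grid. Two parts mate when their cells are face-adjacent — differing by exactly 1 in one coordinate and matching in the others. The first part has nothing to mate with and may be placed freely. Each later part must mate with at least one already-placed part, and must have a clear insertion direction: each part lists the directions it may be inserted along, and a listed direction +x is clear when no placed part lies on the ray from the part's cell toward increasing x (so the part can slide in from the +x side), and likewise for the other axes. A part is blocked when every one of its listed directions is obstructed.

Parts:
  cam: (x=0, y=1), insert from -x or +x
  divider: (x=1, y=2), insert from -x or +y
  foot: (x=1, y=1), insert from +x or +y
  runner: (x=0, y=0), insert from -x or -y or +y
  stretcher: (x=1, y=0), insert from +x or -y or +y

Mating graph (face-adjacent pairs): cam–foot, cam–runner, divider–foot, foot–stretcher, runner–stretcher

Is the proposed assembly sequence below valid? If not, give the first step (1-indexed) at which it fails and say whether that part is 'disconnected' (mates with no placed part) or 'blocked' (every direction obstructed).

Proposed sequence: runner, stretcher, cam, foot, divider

Valid

1. runner@(0, 0) [-x clear] — {runner}
2. stretcher@(1, 0) [+x clear] — {runner, stretcher}
3. cam@(0, 1) [-x clear] — {cam, runner, stretcher}
4. foot@(1, 1) [+x clear] — {cam, foot, runner, stretcher}
5. divider@(1, 2) [-x clear] — {cam, divider, foot, runner, stretcher}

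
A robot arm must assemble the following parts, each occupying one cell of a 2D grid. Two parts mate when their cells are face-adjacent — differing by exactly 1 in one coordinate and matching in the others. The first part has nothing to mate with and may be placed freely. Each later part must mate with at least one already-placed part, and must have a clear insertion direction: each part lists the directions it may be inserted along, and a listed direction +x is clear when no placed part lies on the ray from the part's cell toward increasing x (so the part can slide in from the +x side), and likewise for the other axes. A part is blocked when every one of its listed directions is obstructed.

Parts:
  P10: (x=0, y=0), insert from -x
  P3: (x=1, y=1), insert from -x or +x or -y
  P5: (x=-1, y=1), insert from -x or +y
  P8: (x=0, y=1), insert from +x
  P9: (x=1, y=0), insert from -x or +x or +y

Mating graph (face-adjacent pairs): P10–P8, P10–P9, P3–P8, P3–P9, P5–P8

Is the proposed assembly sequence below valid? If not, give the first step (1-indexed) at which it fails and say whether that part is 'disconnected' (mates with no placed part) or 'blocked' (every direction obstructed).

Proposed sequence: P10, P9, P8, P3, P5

Valid

1. P10@(0, 0) [-x clear] — {P10}
2. P9@(1, 0) [+x clear] — {P10, P9}
3. P8@(0, 1) [+x clear] — {P10, P8, P9}
4. P3@(1, 1) [+x clear] — {P10, P3, P8, P9}
5. P5@(-1, 1) [-x clear] — {P10, P3, P5, P8, P9}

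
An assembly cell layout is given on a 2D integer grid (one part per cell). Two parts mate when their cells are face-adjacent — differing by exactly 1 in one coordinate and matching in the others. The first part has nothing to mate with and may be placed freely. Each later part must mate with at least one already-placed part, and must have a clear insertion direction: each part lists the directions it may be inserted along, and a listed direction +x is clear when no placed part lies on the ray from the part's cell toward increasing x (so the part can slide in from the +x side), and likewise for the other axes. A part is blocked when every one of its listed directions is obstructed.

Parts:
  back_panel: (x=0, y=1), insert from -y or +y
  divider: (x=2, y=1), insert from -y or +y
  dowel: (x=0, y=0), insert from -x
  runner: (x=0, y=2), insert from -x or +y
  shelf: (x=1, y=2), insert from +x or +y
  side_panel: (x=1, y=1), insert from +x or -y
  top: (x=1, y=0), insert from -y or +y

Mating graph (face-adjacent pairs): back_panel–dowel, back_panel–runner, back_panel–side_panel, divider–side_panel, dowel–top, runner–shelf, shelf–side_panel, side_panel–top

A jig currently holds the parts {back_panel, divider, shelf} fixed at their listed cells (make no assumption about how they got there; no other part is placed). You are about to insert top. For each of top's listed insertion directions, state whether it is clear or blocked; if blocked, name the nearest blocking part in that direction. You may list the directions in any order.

-y: ray from top(1, 0) has no placed part ⇒ clear
+y: nearest on ray is shelf@(1, 2) ⇒ blocked

+y: blocked by shelf; -y: clear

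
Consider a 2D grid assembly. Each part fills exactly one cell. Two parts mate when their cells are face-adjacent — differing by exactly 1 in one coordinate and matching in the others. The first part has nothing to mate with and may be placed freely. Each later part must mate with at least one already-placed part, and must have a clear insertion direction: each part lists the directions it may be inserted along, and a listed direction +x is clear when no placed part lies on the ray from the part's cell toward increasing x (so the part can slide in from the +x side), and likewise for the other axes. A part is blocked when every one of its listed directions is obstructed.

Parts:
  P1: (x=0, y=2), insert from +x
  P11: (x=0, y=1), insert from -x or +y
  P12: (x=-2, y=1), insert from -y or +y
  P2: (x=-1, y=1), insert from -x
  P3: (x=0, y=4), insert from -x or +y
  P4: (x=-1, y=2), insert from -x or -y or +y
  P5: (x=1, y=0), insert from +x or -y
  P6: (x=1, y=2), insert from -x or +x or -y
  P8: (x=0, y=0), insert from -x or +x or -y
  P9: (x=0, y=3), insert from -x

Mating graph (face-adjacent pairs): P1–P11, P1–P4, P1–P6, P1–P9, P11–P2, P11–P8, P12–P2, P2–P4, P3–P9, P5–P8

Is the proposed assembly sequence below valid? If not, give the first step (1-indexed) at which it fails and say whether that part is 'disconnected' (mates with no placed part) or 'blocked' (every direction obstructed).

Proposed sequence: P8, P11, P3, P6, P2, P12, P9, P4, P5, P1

1. P8@(0, 0) [-x clear] — {P8}
2. P11@(0, 1) [-x clear] — {P11, P8}
3. P3@(0, 4) — no placed neighbour ⇒ disconnected

Invalid at step 3 (disconnected)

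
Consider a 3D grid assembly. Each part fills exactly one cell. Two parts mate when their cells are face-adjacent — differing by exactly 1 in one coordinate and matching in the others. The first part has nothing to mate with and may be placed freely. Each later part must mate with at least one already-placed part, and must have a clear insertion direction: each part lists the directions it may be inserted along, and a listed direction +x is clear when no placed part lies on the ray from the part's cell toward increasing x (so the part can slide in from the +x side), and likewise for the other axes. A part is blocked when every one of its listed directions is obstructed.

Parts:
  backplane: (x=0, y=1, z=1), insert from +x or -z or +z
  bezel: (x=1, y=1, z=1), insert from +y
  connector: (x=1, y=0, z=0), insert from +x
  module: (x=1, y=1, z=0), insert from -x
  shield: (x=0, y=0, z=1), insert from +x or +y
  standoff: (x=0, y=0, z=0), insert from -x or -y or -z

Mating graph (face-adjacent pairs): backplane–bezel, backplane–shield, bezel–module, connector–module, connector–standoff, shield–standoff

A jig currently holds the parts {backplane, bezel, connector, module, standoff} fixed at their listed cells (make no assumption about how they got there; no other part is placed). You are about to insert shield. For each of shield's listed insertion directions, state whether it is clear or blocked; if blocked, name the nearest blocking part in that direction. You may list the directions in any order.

+x: clear; +y: blocked by backplane

+x: ray from shield(0, 0, 1) has no placed part ⇒ clear
+y: nearest on ray is backplane@(0, 1, 1) ⇒ blocked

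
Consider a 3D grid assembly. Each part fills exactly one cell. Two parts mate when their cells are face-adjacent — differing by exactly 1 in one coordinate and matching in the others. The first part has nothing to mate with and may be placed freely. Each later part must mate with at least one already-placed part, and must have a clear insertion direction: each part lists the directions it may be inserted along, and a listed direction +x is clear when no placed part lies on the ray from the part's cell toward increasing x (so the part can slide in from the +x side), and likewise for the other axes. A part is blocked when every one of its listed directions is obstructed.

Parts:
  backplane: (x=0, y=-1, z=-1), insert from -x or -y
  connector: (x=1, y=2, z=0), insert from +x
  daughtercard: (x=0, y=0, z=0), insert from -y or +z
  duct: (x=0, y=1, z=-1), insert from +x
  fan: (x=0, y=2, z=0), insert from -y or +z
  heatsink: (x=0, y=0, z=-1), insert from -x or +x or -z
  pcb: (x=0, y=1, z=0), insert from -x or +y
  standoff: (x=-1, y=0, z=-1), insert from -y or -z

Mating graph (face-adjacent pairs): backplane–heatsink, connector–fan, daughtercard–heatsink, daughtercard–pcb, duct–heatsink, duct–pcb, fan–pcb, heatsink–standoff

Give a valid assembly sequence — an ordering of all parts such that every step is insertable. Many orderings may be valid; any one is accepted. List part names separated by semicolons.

1. standoff@(-1, 0, -1) [-y clear] — {standoff}
2. heatsink@(0, 0, -1) [+x clear] — {heatsink, standoff}
3. backplane@(0, -1, -1) [-x clear] — {backplane, heatsink, standoff}
4. daughtercard@(0, 0, 0) [-y clear] — {backplane, daughtercard, heatsink, standoff}
5. pcb@(0, 1, 0) [-x clear] — {backplane, daughtercard, heatsink, pcb, standoff}
6. fan@(0, 2, 0) [+z clear] — {backplane, daughtercard, fan, heatsink, pcb, standoff}
7. duct@(0, 1, -1) [+x clear] — {backplane, daughtercard, duct, fan, heatsink, pcb, standoff}
8. connector@(1, 2, 0) [+x clear] — {backplane, connector, daughtercard, duct, fan, heatsink, pcb, standoff}

standoff; heatsink; backplane; daughtercard; pcb; fan; duct; connector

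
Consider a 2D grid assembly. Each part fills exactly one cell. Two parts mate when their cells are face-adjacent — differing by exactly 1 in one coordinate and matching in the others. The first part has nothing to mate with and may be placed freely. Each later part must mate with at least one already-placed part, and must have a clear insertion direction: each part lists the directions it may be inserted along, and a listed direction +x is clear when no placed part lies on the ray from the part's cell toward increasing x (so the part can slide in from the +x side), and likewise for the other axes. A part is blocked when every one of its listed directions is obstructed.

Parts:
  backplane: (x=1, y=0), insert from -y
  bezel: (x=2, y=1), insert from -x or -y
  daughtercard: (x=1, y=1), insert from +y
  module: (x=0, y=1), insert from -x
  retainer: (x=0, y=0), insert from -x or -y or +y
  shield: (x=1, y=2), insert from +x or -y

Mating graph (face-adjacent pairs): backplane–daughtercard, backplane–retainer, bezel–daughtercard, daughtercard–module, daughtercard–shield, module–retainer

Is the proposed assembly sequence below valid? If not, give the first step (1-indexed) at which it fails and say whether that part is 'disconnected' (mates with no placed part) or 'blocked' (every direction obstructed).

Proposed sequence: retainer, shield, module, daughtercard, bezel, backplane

1. retainer@(0, 0) [-x clear] — {retainer}
2. shield@(1, 2) — no placed neighbour ⇒ disconnected

Invalid at step 2 (disconnected)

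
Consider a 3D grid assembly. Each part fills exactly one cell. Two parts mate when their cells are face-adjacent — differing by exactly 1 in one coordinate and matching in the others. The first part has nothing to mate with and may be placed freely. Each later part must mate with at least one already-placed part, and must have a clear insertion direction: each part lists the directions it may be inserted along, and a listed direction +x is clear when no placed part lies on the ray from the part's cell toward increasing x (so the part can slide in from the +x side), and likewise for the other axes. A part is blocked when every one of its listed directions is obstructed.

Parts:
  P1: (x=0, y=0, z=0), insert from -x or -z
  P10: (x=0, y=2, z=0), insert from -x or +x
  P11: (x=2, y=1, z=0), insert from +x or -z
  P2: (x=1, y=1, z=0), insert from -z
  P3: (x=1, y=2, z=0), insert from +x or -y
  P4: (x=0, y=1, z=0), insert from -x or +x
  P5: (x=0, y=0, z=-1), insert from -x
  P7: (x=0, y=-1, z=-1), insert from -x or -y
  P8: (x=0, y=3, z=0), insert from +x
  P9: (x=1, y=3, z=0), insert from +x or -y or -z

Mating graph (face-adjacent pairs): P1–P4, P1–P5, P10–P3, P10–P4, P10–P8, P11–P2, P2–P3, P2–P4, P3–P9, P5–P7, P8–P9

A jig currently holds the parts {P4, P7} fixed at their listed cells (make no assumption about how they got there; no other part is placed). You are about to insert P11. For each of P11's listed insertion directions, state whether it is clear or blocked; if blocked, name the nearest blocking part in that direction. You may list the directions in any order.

+x: clear; -z: clear

+x: ray from P11(2, 1, 0) has no placed part ⇒ clear
-z: ray from P11(2, 1, 0) has no placed part ⇒ clear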